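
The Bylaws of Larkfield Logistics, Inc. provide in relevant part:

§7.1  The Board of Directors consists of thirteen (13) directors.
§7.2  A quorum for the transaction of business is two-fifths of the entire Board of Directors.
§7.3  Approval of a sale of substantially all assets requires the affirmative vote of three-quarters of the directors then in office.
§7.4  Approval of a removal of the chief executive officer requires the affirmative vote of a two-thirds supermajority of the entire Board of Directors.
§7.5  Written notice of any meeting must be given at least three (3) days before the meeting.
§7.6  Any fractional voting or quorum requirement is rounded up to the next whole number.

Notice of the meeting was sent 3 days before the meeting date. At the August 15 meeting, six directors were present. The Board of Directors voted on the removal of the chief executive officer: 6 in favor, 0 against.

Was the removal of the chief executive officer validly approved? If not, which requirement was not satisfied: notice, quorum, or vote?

Invalid — vote requirement not satisfied.

Notice: 3 days given; 3 required (3 ≥ 3). Satisfied.
Quorum: 6 present; quorum is 6. Satisfied.
Vote: the removal of the chief executive officer requires two-thirds of the entire Board of Directors (13). 2/3 of 13 = 8.67, rounded up to 9, so 9 affirmative votes are needed; 6 voted in favor. Not satisfied.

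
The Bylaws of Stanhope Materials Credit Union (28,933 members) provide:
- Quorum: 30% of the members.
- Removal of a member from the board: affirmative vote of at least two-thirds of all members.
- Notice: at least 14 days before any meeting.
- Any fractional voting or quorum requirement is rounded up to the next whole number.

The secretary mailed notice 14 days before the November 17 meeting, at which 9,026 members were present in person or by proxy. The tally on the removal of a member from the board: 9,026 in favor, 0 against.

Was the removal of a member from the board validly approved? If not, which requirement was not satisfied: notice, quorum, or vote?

Notice: 14 days given; 14 required. Satisfied.
Quorum: 30% of 28,933 = 8,679.90, rounded up to 8,680; 9,026 present. Satisfied.
Vote: requires two-thirds of all members (28,933); 2/3 of 28933 = 19288.67, rounded up to 19289, so 19,289 needed; 9,026 in favor. Not satisfied.

Invalid — vote requirement not satisfied.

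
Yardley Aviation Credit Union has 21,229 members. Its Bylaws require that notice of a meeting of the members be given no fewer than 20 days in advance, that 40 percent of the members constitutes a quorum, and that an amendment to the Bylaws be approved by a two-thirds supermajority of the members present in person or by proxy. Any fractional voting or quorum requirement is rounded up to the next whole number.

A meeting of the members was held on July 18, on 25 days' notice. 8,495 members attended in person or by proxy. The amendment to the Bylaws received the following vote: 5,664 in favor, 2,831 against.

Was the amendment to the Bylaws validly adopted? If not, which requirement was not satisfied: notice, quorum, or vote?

Valid — all requirements satisfied.

Notice: 25 days given; 20 required. Satisfied.
Quorum: 40% of 21,229 = 8,491.60, rounded up to 8,492; 8,495 present. Satisfied.
Vote: requires two-thirds of those present (8,495); 2/3 of 8495 = 5663.33, rounded up to 5664, so 5,664 needed; 5,664 in favor. Satisfied.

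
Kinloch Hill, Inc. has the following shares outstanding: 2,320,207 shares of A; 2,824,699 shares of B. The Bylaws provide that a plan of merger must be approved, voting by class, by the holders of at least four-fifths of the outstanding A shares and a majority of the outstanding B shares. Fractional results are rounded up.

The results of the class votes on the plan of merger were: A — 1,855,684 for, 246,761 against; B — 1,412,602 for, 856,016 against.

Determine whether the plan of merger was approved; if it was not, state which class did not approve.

A: 4/5 of 2320207 = 1856165.60, rounded up to 1856166; 1,856,166 required, 1,855,684 in favor — not approved.
B: a majority of 2824699 is 1412350; 1,412,350 required, 1,412,602 in favor — approved.

Not approved — the A shares did not give the required vote.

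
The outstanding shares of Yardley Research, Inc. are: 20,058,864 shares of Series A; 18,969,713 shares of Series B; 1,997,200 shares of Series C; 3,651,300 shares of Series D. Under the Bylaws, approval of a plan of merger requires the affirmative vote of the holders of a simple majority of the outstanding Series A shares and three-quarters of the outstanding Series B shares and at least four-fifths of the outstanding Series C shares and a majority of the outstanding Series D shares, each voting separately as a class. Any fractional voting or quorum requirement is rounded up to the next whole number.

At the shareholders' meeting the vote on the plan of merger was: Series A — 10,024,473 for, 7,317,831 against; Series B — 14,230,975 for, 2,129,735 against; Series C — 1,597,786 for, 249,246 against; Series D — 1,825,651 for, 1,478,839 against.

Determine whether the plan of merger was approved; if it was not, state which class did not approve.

Not approved — the Series A shares did not give the required vote.

Series A: a majority of 20058864 is 10029433; 10,029,433 required, 10,024,473 in favor — not approved.
Series B: 3/4 of 18969713 = 14227284.75, rounded up to 14227285; 14,227,285 required, 14,230,975 in favor — approved.
Series C: 4/5 of 1997200 = 1597760; 1,597,760 required, 1,597,786 in favor — approved.
Series D: a majority of 3651300 is 1825651; 1,825,651 required, 1,825,651 in favor — approved.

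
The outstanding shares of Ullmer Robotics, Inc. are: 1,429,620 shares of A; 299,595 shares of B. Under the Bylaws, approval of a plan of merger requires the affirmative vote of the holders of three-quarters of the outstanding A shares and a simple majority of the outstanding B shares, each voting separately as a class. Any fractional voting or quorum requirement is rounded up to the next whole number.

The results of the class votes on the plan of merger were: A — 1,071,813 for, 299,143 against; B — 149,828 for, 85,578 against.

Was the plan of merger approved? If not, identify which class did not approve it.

Not approved — the A shares did not give the required vote.

A: 3/4 of 1429620 = 1072215; 1,072,215 required, 1,071,813 in favor — not approved.
B: a majority of 299595 is 149798; 149,798 required, 149,828 in favor — approved.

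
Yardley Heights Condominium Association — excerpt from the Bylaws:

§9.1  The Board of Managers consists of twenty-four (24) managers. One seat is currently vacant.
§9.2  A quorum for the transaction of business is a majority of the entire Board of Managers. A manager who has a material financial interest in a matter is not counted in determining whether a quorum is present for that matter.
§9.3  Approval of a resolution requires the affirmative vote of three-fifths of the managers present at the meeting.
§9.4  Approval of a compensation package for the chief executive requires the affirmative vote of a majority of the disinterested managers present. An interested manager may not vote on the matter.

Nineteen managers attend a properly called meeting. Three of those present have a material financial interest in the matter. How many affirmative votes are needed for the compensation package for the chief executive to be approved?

The compensation package for the chief executive requires a majority of the disinterested managers present (19 − 3 = 16).
A majority of 16 is 9.

9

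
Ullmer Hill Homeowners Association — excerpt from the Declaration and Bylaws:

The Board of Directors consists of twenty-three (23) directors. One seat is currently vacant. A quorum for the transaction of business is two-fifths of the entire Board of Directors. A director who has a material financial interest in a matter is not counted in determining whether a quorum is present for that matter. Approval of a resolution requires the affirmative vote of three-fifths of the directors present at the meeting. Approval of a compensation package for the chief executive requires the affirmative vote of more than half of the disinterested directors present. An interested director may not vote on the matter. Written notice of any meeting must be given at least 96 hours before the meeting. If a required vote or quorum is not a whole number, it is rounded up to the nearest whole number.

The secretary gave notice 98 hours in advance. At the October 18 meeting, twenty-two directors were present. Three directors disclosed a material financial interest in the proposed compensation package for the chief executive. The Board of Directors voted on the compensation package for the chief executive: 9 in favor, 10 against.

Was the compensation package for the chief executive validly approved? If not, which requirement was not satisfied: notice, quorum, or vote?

Notice: 98 hours given; 96 required (98 ≥ 96). Satisfied.
Quorum: 22 present, but the 3 interested directors do not count, leaving 19. Quorum is 10. Satisfied.
Vote: the compensation package for the chief executive requires a majority of the disinterested directors present (22 − 3 = 19). A majority of 19 is 10, so 10 affirmative votes are needed; 9 voted in favor. Not satisfied.

Invalid — vote requirement not satisfied.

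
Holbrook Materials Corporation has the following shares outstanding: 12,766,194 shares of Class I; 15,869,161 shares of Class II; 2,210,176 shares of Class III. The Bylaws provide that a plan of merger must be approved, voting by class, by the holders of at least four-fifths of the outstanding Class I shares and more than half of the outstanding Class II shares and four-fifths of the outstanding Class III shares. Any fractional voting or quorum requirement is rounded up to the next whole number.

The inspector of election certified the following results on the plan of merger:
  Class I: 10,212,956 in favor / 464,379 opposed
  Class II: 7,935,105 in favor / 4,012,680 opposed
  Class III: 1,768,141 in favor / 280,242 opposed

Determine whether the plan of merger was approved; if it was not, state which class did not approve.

Approved — every class gave the required vote.

Class I: 4/5 of 12766194 = 10212955.20, rounded up to 10212956; 10,212,956 required, 10,212,956 in favor — approved.
Class II: a majority of 15869161 is 7934581; 7,934,581 required, 7,935,105 in favor — approved.
Class III: 4/5 of 2210176 = 1768140.80, rounded up to 1768141; 1,768,141 required, 1,768,141 in favor — approved.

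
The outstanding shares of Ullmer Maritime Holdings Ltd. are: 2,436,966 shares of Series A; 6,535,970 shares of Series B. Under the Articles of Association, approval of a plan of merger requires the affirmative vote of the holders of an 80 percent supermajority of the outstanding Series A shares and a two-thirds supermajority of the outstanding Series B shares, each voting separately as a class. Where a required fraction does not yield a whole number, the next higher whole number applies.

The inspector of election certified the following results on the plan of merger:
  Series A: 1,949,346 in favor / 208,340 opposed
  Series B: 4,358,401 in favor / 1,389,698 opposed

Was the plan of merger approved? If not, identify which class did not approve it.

Series A: 4/5 of 2436966 = 1949572.80, rounded up to 1949573; 1,949,573 required, 1,949,346 in favor — not approved.
Series B: 2/3 of 6535970 = 4357313.33, rounded up to 4357314; 4,357,314 required, 4,358,401 in favor — approved.

Not approved — the Series A shares did not give the required vote.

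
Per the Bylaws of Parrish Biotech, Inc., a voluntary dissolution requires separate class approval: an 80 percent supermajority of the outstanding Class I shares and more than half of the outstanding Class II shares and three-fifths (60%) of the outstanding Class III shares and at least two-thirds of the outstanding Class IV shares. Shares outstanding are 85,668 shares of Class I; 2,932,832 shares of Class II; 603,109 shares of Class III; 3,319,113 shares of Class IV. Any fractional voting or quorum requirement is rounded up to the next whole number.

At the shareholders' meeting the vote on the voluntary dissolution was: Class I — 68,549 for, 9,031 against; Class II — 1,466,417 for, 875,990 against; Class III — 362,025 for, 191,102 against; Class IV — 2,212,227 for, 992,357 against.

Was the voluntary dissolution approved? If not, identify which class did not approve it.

Not approved — the Class IV shares did not give the required vote.

Class I: 4/5 of 85668 = 68534.40, rounded up to 68535; 68,535 required, 68,549 in favor — approved.
Class II: a majority of 2932832 is 1466417; 1,466,417 required, 1,466,417 in favor — approved.
Class III: 3/5 of 603109 = 361865.40, rounded up to 361866; 361,866 required, 362,025 in favor — approved.
Class IV: 2/3 of 3319113 = 2212742; 2,212,742 required, 2,212,227 in favor — not approved.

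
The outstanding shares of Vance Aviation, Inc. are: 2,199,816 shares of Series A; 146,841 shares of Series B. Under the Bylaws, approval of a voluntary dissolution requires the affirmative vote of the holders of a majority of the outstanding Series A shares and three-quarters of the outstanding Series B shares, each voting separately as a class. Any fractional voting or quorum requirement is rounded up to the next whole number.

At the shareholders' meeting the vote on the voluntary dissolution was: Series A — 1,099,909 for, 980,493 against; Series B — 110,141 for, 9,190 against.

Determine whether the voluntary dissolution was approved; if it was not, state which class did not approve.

Approved — every class gave the required vote.

Series A: a majority of 2199816 is 1099909; 1,099,909 required, 1,099,909 in favor — approved.
Series B: 3/4 of 146841 = 110130.75, rounded up to 110131; 110,131 required, 110,141 in favor — approved.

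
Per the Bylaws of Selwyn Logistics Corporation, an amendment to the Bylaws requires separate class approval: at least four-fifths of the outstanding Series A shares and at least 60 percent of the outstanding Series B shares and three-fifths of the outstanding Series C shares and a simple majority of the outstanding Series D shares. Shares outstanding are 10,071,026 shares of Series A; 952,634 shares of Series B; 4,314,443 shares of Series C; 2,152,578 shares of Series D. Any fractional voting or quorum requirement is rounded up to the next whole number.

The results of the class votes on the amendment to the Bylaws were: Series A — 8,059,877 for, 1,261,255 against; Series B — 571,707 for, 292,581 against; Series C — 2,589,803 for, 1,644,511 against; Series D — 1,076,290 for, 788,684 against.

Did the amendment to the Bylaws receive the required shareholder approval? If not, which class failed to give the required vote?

Approved — every class gave the required vote.

Series A: 4/5 of 10071026 = 8056820.80, rounded up to 8056821; 8,056,821 required, 8,059,877 in favor — approved.
Series B: 3/5 of 952634 = 571580.40, rounded up to 571581; 571,581 required, 571,707 in favor — approved.
Series C: 3/5 of 4314443 = 2588665.80, rounded up to 2588666; 2,588,666 required, 2,589,803 in favor — approved.
Series D: a majority of 2152578 is 1076290; 1,076,290 required, 1,076,290 in favor — approved.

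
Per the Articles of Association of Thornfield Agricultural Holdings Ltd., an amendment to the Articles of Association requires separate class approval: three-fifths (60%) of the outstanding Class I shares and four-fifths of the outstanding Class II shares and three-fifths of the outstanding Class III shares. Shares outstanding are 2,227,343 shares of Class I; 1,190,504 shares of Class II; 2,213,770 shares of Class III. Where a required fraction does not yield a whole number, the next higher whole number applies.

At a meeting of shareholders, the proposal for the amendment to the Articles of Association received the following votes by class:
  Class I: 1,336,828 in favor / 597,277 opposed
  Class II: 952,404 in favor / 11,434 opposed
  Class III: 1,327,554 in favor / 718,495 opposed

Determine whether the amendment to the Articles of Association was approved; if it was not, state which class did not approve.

Class I: 3/5 of 2227343 = 1336405.80, rounded up to 1336406; 1,336,406 required, 1,336,828 in favor — approved.
Class II: 4/5 of 1190504 = 952403.20, rounded up to 952404; 952,404 required, 952,404 in favor — approved.
Class III: 3/5 of 2213770 = 1328262; 1,328,262 required, 1,327,554 in favor — not approved.

Not approved — the Class III shares did not give the required vote.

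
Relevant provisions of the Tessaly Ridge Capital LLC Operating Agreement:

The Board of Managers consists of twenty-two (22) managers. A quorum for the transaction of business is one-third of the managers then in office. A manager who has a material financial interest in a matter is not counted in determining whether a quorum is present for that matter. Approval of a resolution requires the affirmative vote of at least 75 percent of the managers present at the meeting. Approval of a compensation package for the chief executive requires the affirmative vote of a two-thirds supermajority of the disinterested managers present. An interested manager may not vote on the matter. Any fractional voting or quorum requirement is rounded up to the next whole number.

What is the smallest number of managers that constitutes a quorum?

8

1/3 of 22 = 7.33, rounded up to 8.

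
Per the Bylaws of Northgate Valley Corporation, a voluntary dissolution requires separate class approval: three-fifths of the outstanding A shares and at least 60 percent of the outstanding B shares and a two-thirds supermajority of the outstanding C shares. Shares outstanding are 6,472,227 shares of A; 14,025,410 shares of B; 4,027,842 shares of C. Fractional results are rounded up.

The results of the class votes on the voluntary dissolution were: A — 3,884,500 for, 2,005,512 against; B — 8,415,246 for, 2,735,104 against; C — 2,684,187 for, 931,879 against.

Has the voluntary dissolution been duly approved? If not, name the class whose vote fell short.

A: 3/5 of 6472227 = 3883336.20, rounded up to 3883337; 3,883,337 required, 3,884,500 in favor — approved.
B: 3/5 of 14025410 = 8415246; 8,415,246 required, 8,415,246 in favor — approved.
C: 2/3 of 4027842 = 2685228; 2,685,228 required, 2,684,187 in favor — not approved.

Not approved — the C shares did not give the required vote.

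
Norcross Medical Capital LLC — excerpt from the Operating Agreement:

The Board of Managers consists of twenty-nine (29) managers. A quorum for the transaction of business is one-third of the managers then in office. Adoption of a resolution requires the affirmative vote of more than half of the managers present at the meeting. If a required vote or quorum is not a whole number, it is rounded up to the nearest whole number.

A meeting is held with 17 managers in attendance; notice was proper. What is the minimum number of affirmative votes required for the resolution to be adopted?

9

The resolution requires a majority of the managers present (17).
A majority of 17 is 9.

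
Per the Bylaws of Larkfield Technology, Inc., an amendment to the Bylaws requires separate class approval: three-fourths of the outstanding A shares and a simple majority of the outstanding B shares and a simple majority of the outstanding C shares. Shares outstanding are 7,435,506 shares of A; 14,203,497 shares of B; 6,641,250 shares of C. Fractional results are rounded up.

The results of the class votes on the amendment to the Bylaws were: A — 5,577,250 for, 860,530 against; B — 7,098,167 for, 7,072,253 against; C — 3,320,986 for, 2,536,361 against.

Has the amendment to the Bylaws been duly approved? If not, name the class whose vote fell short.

A: 3/4 of 7435506 = 5576629.50, rounded up to 5576630; 5,576,630 required, 5,577,250 in favor — approved.
B: a majority of 14203497 is 7101749; 7,101,749 required, 7,098,167 in favor — not approved.
C: a majority of 6641250 is 3320626; 3,320,626 required, 3,320,986 in favor — approved.

Not approved — the B shares did not give the required vote.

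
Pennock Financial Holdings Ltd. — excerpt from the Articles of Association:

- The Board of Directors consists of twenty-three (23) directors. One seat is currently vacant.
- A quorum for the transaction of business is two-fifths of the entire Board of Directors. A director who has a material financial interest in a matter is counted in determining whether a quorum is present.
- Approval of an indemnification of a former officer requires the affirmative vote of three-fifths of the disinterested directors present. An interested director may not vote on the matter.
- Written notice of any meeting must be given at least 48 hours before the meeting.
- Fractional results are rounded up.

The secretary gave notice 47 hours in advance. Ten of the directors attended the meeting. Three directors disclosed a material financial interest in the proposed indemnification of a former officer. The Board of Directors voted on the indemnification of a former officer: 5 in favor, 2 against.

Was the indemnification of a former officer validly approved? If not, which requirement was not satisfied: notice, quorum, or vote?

Invalid — notice requirement not satisfied.

Notice: 47 hours given; 48 required (47 < 48). Not satisfied.
Quorum: 10 present (interested directors count toward quorum); quorum is 10. Satisfied.
Vote: the indemnification of a former officer requires three-fifths of the disinterested directors present (10 − 3 = 7). 3/5 of 7 = 4.20, rounded up to 5, so 5 affirmative votes are needed; 5 voted in favor. Satisfied.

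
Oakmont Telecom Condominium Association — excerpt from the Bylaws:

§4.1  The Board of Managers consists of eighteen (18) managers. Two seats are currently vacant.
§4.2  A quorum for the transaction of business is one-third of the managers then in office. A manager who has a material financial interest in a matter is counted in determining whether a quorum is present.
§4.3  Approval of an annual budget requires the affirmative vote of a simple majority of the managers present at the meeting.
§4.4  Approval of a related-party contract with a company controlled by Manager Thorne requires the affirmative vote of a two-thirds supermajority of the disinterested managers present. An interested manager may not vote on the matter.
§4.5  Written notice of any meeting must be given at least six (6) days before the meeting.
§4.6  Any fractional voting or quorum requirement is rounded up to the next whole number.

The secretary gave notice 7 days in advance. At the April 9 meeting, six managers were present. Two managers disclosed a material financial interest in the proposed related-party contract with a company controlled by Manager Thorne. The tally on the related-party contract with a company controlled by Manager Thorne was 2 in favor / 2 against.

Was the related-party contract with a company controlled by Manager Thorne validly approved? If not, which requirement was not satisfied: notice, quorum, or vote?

Invalid — vote requirement not satisfied.

Notice: 7 days given; 6 required (7 ≥ 6). Satisfied.
Quorum: 6 present (interested managers count toward quorum); quorum is 6. Satisfied.
Vote: the related-party contract with a company controlled by Manager Thorne requires two-thirds of the disinterested managers present (6 − 2 = 4). 2/3 of 4 = 2.67, rounded up to 3, so 3 affirmative votes are needed; 2 voted in favor. Not satisfied.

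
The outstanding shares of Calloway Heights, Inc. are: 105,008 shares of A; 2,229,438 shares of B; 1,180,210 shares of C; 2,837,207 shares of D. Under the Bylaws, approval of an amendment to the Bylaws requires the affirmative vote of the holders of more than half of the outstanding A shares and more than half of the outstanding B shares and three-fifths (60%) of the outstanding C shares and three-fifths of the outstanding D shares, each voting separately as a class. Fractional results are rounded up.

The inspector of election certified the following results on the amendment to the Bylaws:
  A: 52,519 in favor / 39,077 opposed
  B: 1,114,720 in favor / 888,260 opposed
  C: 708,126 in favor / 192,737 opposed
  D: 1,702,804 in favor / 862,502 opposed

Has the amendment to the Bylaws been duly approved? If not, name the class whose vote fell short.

Approved — every class gave the required vote.

A: a majority of 105008 is 52505; 52,505 required, 52,519 in favor — approved.
B: a majority of 2229438 is 1114720; 1,114,720 required, 1,114,720 in favor — approved.
C: 3/5 of 1180210 = 708126; 708,126 required, 708,126 in favor — approved.
D: 3/5 of 2837207 = 1702324.20, rounded up to 1702325; 1,702,325 required, 1,702,804 in favor — approved.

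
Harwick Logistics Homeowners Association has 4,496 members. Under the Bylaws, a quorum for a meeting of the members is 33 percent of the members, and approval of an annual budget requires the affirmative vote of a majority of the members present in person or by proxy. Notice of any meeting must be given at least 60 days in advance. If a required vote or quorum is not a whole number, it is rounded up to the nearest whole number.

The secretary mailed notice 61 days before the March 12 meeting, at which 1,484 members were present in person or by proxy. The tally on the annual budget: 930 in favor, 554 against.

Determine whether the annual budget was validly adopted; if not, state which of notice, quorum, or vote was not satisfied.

Valid — all requirements satisfied.

Notice: 61 days given; 60 required. Satisfied.
Quorum: 33% of 4,496 = 1,483.68, rounded up to 1,484; 1,484 present. Satisfied.
Vote: requires a majority of those present (1,484); a majority of 1484 is 743, so 743 needed; 930 in favor. Satisfied.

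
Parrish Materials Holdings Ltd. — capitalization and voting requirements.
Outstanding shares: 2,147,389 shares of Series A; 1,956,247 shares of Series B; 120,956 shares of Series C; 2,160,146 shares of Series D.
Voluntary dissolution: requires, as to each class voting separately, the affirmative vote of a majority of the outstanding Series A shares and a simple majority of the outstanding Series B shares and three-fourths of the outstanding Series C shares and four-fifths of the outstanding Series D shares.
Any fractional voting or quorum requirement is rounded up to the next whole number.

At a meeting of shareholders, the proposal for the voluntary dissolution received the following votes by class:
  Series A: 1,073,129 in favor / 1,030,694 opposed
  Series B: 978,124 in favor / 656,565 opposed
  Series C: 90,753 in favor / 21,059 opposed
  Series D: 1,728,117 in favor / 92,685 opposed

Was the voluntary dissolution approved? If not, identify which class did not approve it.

Series A: a majority of 2147389 is 1073695; 1,073,695 required, 1,073,129 in favor — not approved.
Series B: a majority of 1956247 is 978124; 978,124 required, 978,124 in favor — approved.
Series C: 3/4 of 120956 = 90717; 90,717 required, 90,753 in favor — approved.
Series D: 4/5 of 2160146 = 1728116.80, rounded up to 1728117; 1,728,117 required, 1,728,117 in favor — approved.

Not approved — the Series A shares did not give the required vote.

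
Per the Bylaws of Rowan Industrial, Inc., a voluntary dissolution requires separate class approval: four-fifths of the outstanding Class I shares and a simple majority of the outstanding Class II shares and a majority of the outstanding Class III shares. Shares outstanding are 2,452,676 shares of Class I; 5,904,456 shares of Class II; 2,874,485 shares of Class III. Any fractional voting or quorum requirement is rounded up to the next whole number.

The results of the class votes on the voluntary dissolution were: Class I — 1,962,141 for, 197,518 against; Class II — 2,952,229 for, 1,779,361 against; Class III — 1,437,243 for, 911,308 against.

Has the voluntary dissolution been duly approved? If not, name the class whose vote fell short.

Class I: 4/5 of 2452676 = 1962140.80, rounded up to 1962141; 1,962,141 required, 1,962,141 in favor — approved.
Class II: a majority of 5904456 is 2952229; 2,952,229 required, 2,952,229 in favor — approved.
Class III: a majority of 2874485 is 1437243; 1,437,243 required, 1,437,243 in favor — approved.

Approved — every class gave the required vote.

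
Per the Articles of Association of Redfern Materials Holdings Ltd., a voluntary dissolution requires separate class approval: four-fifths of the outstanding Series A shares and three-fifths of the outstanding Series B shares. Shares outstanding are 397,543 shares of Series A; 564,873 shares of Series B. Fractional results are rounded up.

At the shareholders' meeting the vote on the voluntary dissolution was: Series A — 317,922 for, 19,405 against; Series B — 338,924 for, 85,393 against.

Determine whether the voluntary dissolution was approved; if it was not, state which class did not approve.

Series A: 4/5 of 397543 = 318034.40, rounded up to 318035; 318,035 required, 317,922 in favor — not approved.
Series B: 3/5 of 564873 = 338923.80, rounded up to 338924; 338,924 required, 338,924 in favor — approved.

Not approved — the Series A shares did not give the required vote.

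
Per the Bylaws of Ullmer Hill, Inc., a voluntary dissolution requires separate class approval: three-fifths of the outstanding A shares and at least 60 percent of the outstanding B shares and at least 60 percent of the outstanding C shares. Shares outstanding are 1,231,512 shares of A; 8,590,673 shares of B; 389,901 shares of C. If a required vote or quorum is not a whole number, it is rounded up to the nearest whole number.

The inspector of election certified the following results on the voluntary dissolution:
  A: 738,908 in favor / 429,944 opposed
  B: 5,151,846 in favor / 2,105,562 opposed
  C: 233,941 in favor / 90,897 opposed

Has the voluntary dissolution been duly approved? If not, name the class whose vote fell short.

A: 3/5 of 1231512 = 738907.20, rounded up to 738908; 738,908 required, 738,908 in favor — approved.
B: 3/5 of 8590673 = 5154403.80, rounded up to 5154404; 5,154,404 required, 5,151,846 in favor — not approved.
C: 3/5 of 389901 = 233940.60, rounded up to 233941; 233,941 required, 233,941 in favor — approved.

Not approved — the B shares did not give the required vote.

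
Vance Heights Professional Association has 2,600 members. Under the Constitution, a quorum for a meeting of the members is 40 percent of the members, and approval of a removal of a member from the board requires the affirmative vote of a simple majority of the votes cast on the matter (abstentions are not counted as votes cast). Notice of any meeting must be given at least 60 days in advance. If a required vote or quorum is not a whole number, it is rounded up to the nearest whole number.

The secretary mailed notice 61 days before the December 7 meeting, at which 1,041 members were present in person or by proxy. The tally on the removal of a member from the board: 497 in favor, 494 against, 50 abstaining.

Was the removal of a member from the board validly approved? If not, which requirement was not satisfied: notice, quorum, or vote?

Notice: 61 days given; 60 required. Satisfied.
Quorum: 40% of 2,600 = 1,040; 1,041 present. Satisfied.
Vote: requires a majority of the votes cast (1,041 − 50 abstaining = 991); a majority of 991 is 496, so 496 needed; 497 in favor. Satisfied.

Valid — all requirements satisfied.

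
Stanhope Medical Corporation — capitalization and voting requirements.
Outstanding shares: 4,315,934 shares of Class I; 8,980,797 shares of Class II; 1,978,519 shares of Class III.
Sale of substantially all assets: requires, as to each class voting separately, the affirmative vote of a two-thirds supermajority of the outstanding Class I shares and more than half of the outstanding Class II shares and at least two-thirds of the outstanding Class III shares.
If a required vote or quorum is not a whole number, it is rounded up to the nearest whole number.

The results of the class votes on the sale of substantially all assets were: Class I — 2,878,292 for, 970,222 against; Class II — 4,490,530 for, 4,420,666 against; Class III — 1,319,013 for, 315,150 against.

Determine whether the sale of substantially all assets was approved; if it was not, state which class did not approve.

Class I: 2/3 of 4315934 = 2877289.33, rounded up to 2877290; 2,877,290 required, 2,878,292 in favor — approved.
Class II: a majority of 8980797 is 4490399; 4,490,399 required, 4,490,530 in favor — approved.
Class III: 2/3 of 1978519 = 1319012.67, rounded up to 1319013; 1,319,013 required, 1,319,013 in favor — approved.

Approved — every class gave the required vote.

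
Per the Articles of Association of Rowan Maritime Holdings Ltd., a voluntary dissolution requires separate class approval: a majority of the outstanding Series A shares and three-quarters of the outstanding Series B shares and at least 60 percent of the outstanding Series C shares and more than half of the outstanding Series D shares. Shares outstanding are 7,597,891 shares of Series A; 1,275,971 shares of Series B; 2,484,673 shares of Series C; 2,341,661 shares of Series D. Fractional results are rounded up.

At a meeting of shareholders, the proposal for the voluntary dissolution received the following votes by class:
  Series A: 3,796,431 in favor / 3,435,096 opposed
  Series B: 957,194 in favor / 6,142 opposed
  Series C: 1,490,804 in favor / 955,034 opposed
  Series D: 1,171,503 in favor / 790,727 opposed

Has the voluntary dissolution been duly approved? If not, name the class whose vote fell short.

Series A: a majority of 7597891 is 3798946; 3,798,946 required, 3,796,431 in favor — not approved.
Series B: 3/4 of 1275971 = 956978.25, rounded up to 956979; 956,979 required, 957,194 in favor — approved.
Series C: 3/5 of 2484673 = 1490803.80, rounded up to 1490804; 1,490,804 required, 1,490,804 in favor — approved.
Series D: a majority of 2341661 is 1170831; 1,170,831 required, 1,171,503 in favor — approved.

Not approved — the Series A shares did not give the required vote.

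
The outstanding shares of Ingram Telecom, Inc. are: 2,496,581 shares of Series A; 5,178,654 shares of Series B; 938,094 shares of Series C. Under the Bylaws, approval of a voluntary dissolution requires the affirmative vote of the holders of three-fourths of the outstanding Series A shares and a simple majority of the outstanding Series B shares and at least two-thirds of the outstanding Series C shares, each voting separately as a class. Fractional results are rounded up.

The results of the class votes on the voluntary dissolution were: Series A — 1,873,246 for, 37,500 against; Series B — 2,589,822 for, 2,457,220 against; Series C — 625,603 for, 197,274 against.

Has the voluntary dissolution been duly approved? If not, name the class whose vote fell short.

Approved — every class gave the required vote.

Series A: 3/4 of 2496581 = 1872435.75, rounded up to 1872436; 1,872,436 required, 1,873,246 in favor — approved.
Series B: a majority of 5178654 is 2589328; 2,589,328 required, 2,589,822 in favor — approved.
Series C: 2/3 of 938094 = 625396; 625,396 required, 625,603 in favor — approved.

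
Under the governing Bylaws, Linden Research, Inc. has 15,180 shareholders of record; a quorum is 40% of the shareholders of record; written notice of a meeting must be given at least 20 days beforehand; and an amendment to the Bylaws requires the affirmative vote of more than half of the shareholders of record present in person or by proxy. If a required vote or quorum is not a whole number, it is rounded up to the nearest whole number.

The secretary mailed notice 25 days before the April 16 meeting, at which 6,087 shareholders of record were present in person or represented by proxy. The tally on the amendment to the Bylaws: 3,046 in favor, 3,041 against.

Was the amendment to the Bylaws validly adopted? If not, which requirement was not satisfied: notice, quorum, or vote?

Notice: 25 days given; 20 required. Satisfied.
Quorum: 40% of 15,180 = 6,072; 6,087 present. Satisfied.
Vote: requires a majority of those present (6,087); a majority of 6087 is 3044, so 3,044 needed; 3,046 in favor. Satisfied.

Valid — all requirements satisfied.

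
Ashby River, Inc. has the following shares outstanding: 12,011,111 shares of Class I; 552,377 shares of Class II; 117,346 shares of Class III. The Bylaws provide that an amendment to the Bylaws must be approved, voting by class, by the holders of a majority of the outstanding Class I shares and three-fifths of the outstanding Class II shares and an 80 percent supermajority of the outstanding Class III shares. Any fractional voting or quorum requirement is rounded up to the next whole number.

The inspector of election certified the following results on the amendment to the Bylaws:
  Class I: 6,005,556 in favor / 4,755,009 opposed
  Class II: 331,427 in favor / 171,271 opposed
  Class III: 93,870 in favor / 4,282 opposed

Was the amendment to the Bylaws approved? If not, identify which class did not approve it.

Not approved — the Class III shares did not give the required vote.

Class I: a majority of 12011111 is 6005556; 6,005,556 required, 6,005,556 in favor — approved.
Class II: 3/5 of 552377 = 331426.20, rounded up to 331427; 331,427 required, 331,427 in favor — approved.
Class III: 4/5 of 117346 = 93876.80, rounded up to 93877; 93,877 required, 93,870 in favor — not approved.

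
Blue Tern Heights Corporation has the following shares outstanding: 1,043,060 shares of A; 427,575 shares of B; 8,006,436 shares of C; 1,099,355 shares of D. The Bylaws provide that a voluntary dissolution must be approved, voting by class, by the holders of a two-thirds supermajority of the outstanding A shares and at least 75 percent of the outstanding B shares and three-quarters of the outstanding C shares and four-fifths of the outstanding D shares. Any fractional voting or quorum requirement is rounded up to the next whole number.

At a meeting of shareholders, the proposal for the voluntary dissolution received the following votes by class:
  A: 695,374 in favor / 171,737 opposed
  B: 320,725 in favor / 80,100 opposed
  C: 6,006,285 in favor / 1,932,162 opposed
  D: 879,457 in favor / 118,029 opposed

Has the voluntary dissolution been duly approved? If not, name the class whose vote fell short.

Not approved — the D shares did not give the required vote.

A: 2/3 of 1043060 = 695373.33, rounded up to 695374; 695,374 required, 695,374 in favor — approved.
B: 3/4 of 427575 = 320681.25, rounded up to 320682; 320,682 required, 320,725 in favor — approved.
C: 3/4 of 8006436 = 6004827; 6,004,827 required, 6,006,285 in favor — approved.
D: 4/5 of 1099355 = 879484; 879,484 required, 879,457 in favor — not approved.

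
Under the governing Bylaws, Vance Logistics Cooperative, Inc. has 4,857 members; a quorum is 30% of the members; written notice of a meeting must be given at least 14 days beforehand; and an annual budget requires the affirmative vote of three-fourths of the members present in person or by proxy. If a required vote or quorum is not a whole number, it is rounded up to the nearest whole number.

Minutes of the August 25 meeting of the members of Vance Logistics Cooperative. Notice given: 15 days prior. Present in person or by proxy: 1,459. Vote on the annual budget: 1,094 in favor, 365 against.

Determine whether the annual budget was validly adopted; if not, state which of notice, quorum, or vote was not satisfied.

Notice: 15 days given; 14 required. Satisfied.
Quorum: 30% of 4,857 = 1,457.10, rounded up to 1,458; 1,459 present. Satisfied.
Vote: requires three-fourths of those present (1,459); 3/4 of 1459 = 1094.25, rounded up to 1095, so 1,095 needed; 1,094 in favor. Not satisfied.

Invalid — vote requirement not satisfied.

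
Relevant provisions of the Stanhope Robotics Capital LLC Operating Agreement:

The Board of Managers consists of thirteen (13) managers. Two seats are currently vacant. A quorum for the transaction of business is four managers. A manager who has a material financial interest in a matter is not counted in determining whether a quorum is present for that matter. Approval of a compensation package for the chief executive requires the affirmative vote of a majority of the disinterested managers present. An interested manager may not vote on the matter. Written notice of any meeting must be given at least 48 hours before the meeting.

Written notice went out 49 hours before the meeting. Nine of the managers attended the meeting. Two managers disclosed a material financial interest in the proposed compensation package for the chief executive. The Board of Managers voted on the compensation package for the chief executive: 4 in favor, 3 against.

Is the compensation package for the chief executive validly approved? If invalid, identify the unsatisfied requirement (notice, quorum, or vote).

Valid — all requirements satisfied.

Notice: 49 hours given; 48 required (49 ≥ 48). Satisfied.
Quorum: 9 present, but the 2 interested managers do not count, leaving 7. Quorum is 4. Satisfied.
Vote: the compensation package for the chief executive requires a majority of the disinterested managers present (9 − 2 = 7). A majority of 7 is 4, so 4 affirmative votes are needed; 4 voted in favor. Satisfied.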